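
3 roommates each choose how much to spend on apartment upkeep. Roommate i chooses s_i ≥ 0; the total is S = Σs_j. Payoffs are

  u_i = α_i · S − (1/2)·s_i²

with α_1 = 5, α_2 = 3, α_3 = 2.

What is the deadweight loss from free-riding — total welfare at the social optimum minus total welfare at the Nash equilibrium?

69

Roommate i's FOC: ∂u_i/∂s_i = α_i − s_i = 0, so s_i* = α_i.
NE contributions = (5, 3, 2); S = 10.
W^NE = (Σα)·S − ½Σα_i² = 10² − ½·38 = 81.
Planner sets s_i = Σα_j = 10 for every i, so S^SO = 3·10 = 30.
W^SO = (Σα)·S^SO − ½·3·(Σα)² = (3/2)·10² = 150.
Deadweight loss = W^SO − W^NE = 69.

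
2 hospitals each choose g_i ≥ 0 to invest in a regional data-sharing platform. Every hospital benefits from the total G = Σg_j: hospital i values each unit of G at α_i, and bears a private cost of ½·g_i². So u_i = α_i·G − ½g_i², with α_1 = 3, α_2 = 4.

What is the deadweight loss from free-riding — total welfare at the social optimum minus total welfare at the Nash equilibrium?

12.5

Hospital i's FOC: ∂u_i/∂g_i = α_i − g_i = 0, so g_i* = α_i.
NE contributions = (3, 4); G = 7.
W^NE = (Σα)·G − ½Σα_i² = 7² − ½·25 = 36.5.
Planner sets g_i = Σα_j = 7 for every i, so G^SO = 2·7 = 14.
W^SO = (Σα)·G^SO − ½·2·(Σα)² = (2/2)·7² = 49.
Deadweight loss = W^SO − W^NE = 12.5.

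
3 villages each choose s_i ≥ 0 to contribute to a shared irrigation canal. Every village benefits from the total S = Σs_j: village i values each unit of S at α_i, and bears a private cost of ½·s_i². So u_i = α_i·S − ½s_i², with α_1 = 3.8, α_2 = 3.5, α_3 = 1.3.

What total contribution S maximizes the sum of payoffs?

25.8

Planner FOC: ∂(Σu_j)/∂s_i = (Σα_j) − s_i = 0, so s_i^SO = Σα_j = 8.6 for every i; S^SO = 25.8.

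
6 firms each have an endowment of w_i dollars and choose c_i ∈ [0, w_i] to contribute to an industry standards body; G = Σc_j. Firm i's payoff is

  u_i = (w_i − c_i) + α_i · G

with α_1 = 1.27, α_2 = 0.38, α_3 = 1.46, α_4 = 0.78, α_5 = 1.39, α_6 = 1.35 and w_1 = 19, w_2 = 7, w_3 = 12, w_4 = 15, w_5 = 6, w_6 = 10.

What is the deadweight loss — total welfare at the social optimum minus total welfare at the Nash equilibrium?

123.86

∂u_i/∂c_i = α_i − 1, so firm i contributes w_i if α_i > 1, else 0.
α_i > 1 for i ∈ {1, 3, 5, 6}; NE contributions (19, 0, 12, 0, 6, 10), G = 47.
W^NE = Σw_i − G^NE + (Σα_i)·G^NE = 69 + 5.63·47 = 333.61.
Planner: ∂(Σu_j)/∂c_i = Σα_j − 1 = 5.63 > 0, so everyone contributes w_i; G^SO = 69, W^SO = 69 + 5.63·69 = 457.47.
Deadweight loss = 123.86.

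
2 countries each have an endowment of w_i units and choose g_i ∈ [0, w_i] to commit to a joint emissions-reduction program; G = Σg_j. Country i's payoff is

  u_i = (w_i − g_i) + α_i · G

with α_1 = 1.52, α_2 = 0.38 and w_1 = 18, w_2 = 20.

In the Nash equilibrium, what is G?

∂u_i/∂g_i = α_i − 1, so country i contributes w_i if α_i > 1, else 0.
α_i > 1 for i ∈ {1}; NE contributions (18, 0), G = 18.

18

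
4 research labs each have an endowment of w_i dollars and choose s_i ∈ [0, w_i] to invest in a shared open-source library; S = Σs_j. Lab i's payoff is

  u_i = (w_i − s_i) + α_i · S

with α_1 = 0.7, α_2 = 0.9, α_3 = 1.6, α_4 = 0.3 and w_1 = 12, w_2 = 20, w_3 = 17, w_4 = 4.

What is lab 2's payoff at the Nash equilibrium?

∂u_i/∂s_i = α_i − 1, so lab i contributes w_i if α_i > 1, else 0.
α_i > 1 for i ∈ {3}; NE contributions (0, 0, 17, 0), S = 17.
u_2 = (20 − 0) + 0.9·17 = 35.3.

35.3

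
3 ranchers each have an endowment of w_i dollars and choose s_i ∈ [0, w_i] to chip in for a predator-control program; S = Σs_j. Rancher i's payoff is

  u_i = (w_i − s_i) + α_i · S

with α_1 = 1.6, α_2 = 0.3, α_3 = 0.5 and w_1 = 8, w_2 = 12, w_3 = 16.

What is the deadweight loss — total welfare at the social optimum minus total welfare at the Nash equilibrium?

∂u_i/∂s_i = α_i − 1, so rancher i contributes w_i if α_i > 1, else 0.
α_i > 1 for i ∈ {1}; NE contributions (8, 0, 0), S = 8.
W^NE = Σw_i − S^NE + (Σα_i)·S^NE = 36 + 1.4·8 = 47.2.
Planner: ∂(Σu_j)/∂s_i = Σα_j − 1 = 1.4 > 0, so everyone contributes w_i; S^SO = 36, W^SO = 36 + 1.4·36 = 86.4.
Deadweight loss = 39.2.

39.2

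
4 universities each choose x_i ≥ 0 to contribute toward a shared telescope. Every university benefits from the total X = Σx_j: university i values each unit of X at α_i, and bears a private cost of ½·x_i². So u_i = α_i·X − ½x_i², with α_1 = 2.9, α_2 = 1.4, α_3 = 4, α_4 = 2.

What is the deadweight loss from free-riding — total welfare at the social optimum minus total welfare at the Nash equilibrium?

University i's FOC: ∂u_i/∂x_i = α_i − x_i = 0, so x_i* = α_i.
NE contributions = (2.9, 1.4, 4, 2); X = 10.3.
W^NE = (Σα)·X − ½Σα_i² = 10.3² − ½·30.37 = 90.905.
Planner sets x_i = Σα_j = 10.3 for every i, so X^SO = 4·10.3 = 41.2.
W^SO = (Σα)·X^SO − ½·4·(Σα)² = (4/2)·10.3² = 212.18.
Deadweight loss = W^SO − W^NE = 121.275.

121.275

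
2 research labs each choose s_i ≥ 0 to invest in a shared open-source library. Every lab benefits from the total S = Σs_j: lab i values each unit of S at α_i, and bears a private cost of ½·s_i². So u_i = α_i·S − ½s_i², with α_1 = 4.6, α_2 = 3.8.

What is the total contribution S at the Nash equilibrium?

Lab i's FOC: ∂u_i/∂s_i = α_i − s_i = 0, so s_i* = α_i.
NE contributions = (4.6, 3.8); S = 8.4.

8.4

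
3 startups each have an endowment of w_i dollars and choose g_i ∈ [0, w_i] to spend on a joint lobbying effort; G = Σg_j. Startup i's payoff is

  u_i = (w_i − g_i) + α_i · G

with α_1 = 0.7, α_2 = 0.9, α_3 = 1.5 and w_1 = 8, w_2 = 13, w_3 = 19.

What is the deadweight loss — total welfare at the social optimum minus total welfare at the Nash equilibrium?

44.1

∂u_i/∂g_i = α_i − 1, so startup i contributes w_i if α_i > 1, else 0.
α_i > 1 for i ∈ {3}; NE contributions (0, 0, 19), G = 19.
W^NE = Σw_i − G^NE + (Σα_i)·G^NE = 40 + 2.1·19 = 79.9.
Planner: ∂(Σu_j)/∂g_i = Σα_j − 1 = 2.1 > 0, so everyone contributes w_i; G^SO = 40, W^SO = 40 + 2.1·40 = 124.
Deadweight loss = 44.1.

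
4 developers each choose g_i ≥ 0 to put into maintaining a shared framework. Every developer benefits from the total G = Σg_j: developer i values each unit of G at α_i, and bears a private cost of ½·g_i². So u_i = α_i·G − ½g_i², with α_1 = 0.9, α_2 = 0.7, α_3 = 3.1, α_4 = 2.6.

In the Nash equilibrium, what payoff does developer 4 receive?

Developer i's FOC: ∂u_i/∂g_i = α_i − g_i = 0, so g_i* = α_i.
NE contributions = (0.9, 0.7, 3.1, 2.6); G = 7.3.
u_4 = α_4·G − ½·(g_4)² = 2.6·7.3 − ½·2.6² = 15.6.

15.6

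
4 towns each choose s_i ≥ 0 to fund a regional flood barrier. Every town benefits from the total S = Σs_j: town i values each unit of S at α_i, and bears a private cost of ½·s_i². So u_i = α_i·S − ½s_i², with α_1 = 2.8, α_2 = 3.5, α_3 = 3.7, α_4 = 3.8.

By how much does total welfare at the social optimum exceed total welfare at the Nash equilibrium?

Town i's FOC: ∂u_i/∂s_i = α_i − s_i = 0, so s_i* = α_i.
NE contributions = (2.8, 3.5, 3.7, 3.8); S = 13.8.
W^NE = (Σα)·S − ½Σα_i² = 13.8² − ½·48.22 = 166.33.
Planner sets s_i = Σα_j = 13.8 for every i, so S^SO = 4·13.8 = 55.2.
W^SO = (Σα)·S^SO − ½·4·(Σα)² = (4/2)·13.8² = 380.88.
Deadweight loss = W^SO − W^NE = 214.55.

214.55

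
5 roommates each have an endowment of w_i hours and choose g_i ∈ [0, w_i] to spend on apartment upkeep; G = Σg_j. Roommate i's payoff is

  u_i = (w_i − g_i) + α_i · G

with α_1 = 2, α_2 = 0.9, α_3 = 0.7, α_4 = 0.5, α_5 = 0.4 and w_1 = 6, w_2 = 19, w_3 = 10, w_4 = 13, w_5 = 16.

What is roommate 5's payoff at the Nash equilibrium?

∂u_i/∂g_i = α_i − 1, so roommate i contributes w_i if α_i > 1, else 0.
α_i > 1 for i ∈ {1}; NE contributions (6, 0, 0, 0, 0), G = 6.
u_5 = (16 − 0) + 0.4·6 = 18.4.

18.4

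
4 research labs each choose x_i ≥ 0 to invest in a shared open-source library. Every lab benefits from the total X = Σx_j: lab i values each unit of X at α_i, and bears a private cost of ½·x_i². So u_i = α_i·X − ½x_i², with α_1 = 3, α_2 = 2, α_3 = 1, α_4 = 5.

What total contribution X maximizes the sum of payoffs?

44

Planner FOC: ∂(Σu_j)/∂x_i = (Σα_j) − x_i = 0, so x_i^SO = Σα_j = 11 for every i; X^SO = 44.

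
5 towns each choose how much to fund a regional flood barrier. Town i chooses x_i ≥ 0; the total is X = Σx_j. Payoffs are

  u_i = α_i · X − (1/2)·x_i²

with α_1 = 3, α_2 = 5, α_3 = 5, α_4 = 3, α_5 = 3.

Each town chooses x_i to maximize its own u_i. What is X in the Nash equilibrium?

19

Town i's FOC: ∂u_i/∂x_i = α_i − x_i = 0, so x_i* = α_i.
NE contributions = (3, 5, 5, 3, 3); X = 19.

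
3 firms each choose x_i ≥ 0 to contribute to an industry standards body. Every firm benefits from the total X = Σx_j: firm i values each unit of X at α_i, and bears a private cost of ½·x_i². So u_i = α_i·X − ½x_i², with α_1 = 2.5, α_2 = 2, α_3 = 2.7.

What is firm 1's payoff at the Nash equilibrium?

14.875

Firm i's FOC: ∂u_i/∂x_i = α_i − x_i = 0, so x_i* = α_i.
NE contributions = (2.5, 2, 2.7); X = 7.2.
u_1 = α_1·X − ½·(x_1)² = 2.5·7.2 − ½·2.5² = 14.875.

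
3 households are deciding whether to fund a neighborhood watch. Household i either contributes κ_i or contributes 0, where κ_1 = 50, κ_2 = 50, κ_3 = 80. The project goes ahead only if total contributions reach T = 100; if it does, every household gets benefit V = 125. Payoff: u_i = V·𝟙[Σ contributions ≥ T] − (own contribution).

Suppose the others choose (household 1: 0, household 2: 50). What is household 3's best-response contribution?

Others' total = 50. Contributing 80 brings total to 130 ≥ 100: gain V − κ_3 = 45.
Best response: 80.

80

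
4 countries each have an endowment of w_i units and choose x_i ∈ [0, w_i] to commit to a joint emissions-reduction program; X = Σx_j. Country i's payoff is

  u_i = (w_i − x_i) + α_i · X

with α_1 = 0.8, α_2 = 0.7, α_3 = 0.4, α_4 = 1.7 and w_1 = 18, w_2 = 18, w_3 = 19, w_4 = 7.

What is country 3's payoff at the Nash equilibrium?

21.8

∂u_i/∂x_i = α_i − 1, so country i contributes w_i if α_i > 1, else 0.
α_i > 1 for i ∈ {4}; NE contributions (0, 0, 0, 7), X = 7.
u_3 = (19 − 0) + 0.4·7 = 21.8.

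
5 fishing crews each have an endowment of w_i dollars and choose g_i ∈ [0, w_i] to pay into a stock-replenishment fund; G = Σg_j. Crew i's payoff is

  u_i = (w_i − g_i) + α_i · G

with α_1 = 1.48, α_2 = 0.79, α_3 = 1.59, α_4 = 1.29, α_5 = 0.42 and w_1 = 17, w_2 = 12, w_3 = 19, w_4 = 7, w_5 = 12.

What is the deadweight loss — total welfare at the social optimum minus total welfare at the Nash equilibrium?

109.68

∂u_i/∂g_i = α_i − 1, so crew i contributes w_i if α_i > 1, else 0.
α_i > 1 for i ∈ {1, 3, 4}; NE contributions (17, 0, 19, 7, 0), G = 43.
W^NE = Σw_i − G^NE + (Σα_i)·G^NE = 67 + 4.57·43 = 263.51.
Planner: ∂(Σu_j)/∂g_i = Σα_j − 1 = 4.57 > 0, so everyone contributes w_i; G^SO = 67, W^SO = 67 + 4.57·67 = 373.19.
Deadweight loss = 109.68.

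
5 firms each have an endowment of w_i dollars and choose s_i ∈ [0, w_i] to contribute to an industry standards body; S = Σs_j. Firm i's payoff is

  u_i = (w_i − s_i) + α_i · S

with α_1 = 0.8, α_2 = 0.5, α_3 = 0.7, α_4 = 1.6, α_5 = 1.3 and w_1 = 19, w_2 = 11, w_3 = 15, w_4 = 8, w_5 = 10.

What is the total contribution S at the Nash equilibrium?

∂u_i/∂s_i = α_i − 1, so firm i contributes w_i if α_i > 1, else 0.
α_i > 1 for i ∈ {4, 5}; NE contributions (0, 0, 0, 8, 10), S = 18.

18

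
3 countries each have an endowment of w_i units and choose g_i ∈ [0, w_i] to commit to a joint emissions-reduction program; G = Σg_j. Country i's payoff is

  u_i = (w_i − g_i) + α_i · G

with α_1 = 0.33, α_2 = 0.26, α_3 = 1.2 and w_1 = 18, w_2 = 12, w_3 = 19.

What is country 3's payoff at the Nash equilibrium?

∂u_i/∂g_i = α_i − 1, so country i contributes w_i if α_i > 1, else 0.
α_i > 1 for i ∈ {3}; NE contributions (0, 0, 19), G = 19.
u_3 = (19 − 19) + 1.2·19 = 22.8.

22.8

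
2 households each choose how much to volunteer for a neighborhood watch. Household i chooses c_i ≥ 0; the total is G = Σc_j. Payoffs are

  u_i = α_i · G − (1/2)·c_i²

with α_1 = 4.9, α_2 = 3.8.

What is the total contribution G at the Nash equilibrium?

8.7

Household i's FOC: ∂u_i/∂c_i = α_i − c_i = 0, so c_i* = α_i.
NE contributions = (4.9, 3.8); G = 8.7.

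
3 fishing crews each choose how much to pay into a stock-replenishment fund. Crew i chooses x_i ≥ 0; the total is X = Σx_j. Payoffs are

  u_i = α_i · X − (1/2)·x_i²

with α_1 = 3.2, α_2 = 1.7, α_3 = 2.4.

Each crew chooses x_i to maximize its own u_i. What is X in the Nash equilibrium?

7.3

Crew i's FOC: ∂u_i/∂x_i = α_i − x_i = 0, so x_i* = α_i.
NE contributions = (3.2, 1.7, 2.4); X = 7.3.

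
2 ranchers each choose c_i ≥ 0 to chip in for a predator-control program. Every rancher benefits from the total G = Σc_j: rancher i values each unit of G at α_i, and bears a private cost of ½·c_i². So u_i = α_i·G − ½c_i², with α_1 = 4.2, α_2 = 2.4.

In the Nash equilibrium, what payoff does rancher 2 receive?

12.96

Rancher i's FOC: ∂u_i/∂c_i = α_i − c_i = 0, so c_i* = α_i.
NE contributions = (4.2, 2.4); G = 6.6.
u_2 = α_2·G − ½·(c_2)² = 2.4·6.6 − ½·2.4² = 12.96.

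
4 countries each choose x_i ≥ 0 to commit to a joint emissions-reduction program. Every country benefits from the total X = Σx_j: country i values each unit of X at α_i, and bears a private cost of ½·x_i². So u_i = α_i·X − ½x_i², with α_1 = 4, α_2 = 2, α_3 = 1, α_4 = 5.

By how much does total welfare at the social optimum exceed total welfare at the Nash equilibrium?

167

Country i's FOC: ∂u_i/∂x_i = α_i − x_i = 0, so x_i* = α_i.
NE contributions = (4, 2, 1, 5); X = 12.
W^NE = (Σα)·X − ½Σα_i² = 12² − ½·46 = 121.
Planner sets x_i = Σα_j = 12 for every i, so X^SO = 4·12 = 48.
W^SO = (Σα)·X^SO − ½·4·(Σα)² = (4/2)·12² = 288.
Deadweight loss = W^SO − W^NE = 167.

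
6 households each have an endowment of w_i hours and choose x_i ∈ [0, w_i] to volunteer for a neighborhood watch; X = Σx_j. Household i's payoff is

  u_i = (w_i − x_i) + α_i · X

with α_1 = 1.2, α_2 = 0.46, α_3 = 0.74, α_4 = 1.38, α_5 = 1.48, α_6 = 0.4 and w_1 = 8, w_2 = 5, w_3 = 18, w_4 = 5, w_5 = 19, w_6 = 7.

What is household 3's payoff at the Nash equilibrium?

41.68

∂u_i/∂x_i = α_i − 1, so household i contributes w_i if α_i > 1, else 0.
α_i > 1 for i ∈ {1, 4, 5}; NE contributions (8, 0, 0, 5, 19, 0), X = 32.
u_3 = (18 − 0) + 0.74·32 = 41.68.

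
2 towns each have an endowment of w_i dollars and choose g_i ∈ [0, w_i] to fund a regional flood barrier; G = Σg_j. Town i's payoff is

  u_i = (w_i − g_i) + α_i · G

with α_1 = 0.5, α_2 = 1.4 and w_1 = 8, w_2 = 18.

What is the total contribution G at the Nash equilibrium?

18

∂u_i/∂g_i = α_i − 1, so town i contributes w_i if α_i > 1, else 0.
α_i > 1 for i ∈ {2}; NE contributions (0, 18), G = 18.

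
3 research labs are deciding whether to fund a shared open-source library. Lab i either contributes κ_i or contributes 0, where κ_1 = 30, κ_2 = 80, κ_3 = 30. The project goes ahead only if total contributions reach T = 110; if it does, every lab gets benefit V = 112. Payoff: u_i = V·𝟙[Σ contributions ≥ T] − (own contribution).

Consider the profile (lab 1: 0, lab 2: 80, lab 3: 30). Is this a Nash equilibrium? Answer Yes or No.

Total = 110 ≥ 110: provided.
Lab 1 (pledges 0, payoff 112): pledging 30 → total 140, payoff 82. No gain.
Lab 2 (pledges 80, payoff 32): dropping to 0 → total 30, payoff 0. No gain.
Lab 3 (pledges 30, payoff 82): dropping to 0 → total 80, payoff 0. No gain.

Yes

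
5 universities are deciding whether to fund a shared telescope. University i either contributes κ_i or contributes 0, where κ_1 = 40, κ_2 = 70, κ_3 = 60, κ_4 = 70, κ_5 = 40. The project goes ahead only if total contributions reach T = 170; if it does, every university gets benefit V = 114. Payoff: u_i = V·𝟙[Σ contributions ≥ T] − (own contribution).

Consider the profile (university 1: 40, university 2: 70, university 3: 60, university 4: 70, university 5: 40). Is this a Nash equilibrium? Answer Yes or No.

No

Total = 280 ≥ 170: provided.
University 1 (pledges 40, payoff 74): dropping to 0 → total 240, payoff 114. Profitable deviation.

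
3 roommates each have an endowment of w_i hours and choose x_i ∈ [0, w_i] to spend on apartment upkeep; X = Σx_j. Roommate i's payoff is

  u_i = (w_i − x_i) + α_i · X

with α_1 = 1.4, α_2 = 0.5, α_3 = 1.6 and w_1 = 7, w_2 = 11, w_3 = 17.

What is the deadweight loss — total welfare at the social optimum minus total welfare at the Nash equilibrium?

∂u_i/∂x_i = α_i − 1, so roommate i contributes w_i if α_i > 1, else 0.
α_i > 1 for i ∈ {1, 3}; NE contributions (7, 0, 17), X = 24.
W^NE = Σw_i − X^NE + (Σα_i)·X^NE = 35 + 2.5·24 = 95.
Planner: ∂(Σu_j)/∂x_i = Σα_j − 1 = 2.5 > 0, so everyone contributes w_i; X^SO = 35, W^SO = 35 + 2.5·35 = 122.5.
Deadweight loss = 27.5.

27.5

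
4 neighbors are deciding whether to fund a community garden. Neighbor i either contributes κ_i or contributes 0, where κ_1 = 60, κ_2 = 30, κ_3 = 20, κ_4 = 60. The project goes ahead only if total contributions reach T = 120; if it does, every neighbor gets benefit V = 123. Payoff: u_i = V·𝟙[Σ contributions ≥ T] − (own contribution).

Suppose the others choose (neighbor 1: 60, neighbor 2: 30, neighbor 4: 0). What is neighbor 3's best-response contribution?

Others' total = 90. Even contributing 20 gives 110 < 120: no benefit either way.
Best response: 0.

0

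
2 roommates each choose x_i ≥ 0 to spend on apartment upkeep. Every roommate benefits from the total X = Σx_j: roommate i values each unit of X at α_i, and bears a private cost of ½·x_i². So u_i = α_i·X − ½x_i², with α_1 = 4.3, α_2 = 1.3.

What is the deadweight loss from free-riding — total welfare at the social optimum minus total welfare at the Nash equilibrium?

Roommate i's FOC: ∂u_i/∂x_i = α_i − x_i = 0, so x_i* = α_i.
NE contributions = (4.3, 1.3); X = 5.6.
W^NE = (Σα)·X − ½Σα_i² = 5.6² − ½·20.18 = 21.27.
Planner sets x_i = Σα_j = 5.6 for every i, so X^SO = 2·5.6 = 11.2.
W^SO = (Σα)·X^SO − ½·2·(Σα)² = (2/2)·5.6² = 31.36.
Deadweight loss = W^SO − W^NE = 10.09.

10.09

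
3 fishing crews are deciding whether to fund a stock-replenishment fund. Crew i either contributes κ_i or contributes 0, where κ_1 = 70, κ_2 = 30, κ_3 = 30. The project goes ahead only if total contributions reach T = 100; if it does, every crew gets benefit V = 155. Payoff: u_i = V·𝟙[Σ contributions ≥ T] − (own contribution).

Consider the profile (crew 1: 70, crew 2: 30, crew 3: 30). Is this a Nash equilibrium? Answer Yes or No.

No

Total = 130 ≥ 100: provided.
Crew 1 (pledges 70, payoff 85): dropping to 0 → total 60, payoff 0. No gain.
Crew 2 (pledges 30, payoff 125): dropping to 0 → total 100, payoff 155. Profitable deviation.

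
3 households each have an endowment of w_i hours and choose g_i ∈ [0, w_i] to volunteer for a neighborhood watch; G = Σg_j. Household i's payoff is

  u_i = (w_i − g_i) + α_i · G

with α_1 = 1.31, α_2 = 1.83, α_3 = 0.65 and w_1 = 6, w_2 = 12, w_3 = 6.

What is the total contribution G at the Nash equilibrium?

18

∂u_i/∂g_i = α_i − 1, so household i contributes w_i if α_i > 1, else 0.
α_i > 1 for i ∈ {1, 2}; NE contributions (6, 12, 0), G = 18.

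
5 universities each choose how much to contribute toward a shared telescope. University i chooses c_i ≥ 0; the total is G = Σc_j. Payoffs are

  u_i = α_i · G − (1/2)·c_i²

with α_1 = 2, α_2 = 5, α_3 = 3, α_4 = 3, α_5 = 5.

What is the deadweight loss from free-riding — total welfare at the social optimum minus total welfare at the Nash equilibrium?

University i's FOC: ∂u_i/∂c_i = α_i − c_i = 0, so c_i* = α_i.
NE contributions = (2, 5, 3, 3, 5); G = 18.
W^NE = (Σα)·G − ½Σα_i² = 18² − ½·72 = 288.
Planner sets c_i = Σα_j = 18 for every i, so G^SO = 5·18 = 90.
W^SO = (Σα)·G^SO − ½·5·(Σα)² = (5/2)·18² = 810.
Deadweight loss = W^SO − W^NE = 522.

522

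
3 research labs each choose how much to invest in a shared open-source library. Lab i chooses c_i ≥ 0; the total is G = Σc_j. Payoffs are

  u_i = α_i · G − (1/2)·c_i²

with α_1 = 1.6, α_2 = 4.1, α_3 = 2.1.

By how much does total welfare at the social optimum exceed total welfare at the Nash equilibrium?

Lab i's FOC: ∂u_i/∂c_i = α_i − c_i = 0, so c_i* = α_i.
NE contributions = (1.6, 4.1, 2.1); G = 7.8.
W^NE = (Σα)·G − ½Σα_i² = 7.8² − ½·23.78 = 48.95.
Planner sets c_i = Σα_j = 7.8 for every i, so G^SO = 3·7.8 = 23.4.
W^SO = (Σα)·G^SO − ½·3·(Σα)² = (3/2)·7.8² = 91.26.
Deadweight loss = W^SO − W^NE = 42.31.

42.31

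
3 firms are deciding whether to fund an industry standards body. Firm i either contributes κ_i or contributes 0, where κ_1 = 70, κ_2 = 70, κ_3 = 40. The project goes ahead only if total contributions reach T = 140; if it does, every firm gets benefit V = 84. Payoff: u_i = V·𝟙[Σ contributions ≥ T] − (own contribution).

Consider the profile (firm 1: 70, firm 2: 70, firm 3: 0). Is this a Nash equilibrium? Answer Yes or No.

Yes

Total = 140 ≥ 140: provided.
Firm 1 (pledges 70, payoff 14): dropping to 0 → total 70, payoff 0. No gain.
Firm 2 (pledges 70, payoff 14): dropping to 0 → total 70, payoff 0. No gain.
Firm 3 (pledges 0, payoff 84): pledging 40 → total 180, payoff 44. No gain.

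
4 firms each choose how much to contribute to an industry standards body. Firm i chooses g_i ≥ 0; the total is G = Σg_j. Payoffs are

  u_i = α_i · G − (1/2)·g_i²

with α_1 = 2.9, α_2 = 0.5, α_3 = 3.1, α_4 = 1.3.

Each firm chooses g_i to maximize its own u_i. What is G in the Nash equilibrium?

Firm i's FOC: ∂u_i/∂g_i = α_i − g_i = 0, so g_i* = α_i.
NE contributions = (2.9, 0.5, 3.1, 1.3); G = 7.8.

7.8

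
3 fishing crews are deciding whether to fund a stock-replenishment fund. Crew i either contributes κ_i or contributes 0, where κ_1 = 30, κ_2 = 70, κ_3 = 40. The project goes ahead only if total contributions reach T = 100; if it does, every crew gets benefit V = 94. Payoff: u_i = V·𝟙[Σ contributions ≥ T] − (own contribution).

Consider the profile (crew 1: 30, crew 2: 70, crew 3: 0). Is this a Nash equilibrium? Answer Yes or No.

Yes

Total = 100 ≥ 100: provided.
Crew 1 (pledges 30, payoff 64): dropping to 0 → total 70, payoff 0. No gain.
Crew 2 (pledges 70, payoff 24): dropping to 0 → total 30, payoff 0. No gain.
Crew 3 (pledges 0, payoff 94): pledging 40 → total 140, payoff 54. No gain.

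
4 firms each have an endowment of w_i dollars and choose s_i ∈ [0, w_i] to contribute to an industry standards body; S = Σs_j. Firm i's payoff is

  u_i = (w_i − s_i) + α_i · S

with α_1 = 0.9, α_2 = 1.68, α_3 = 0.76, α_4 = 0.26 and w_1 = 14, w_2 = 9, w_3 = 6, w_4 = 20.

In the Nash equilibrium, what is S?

∂u_i/∂s_i = α_i − 1, so firm i contributes w_i if α_i > 1, else 0.
α_i > 1 for i ∈ {2}; NE contributions (0, 9, 0, 0), S = 9.

9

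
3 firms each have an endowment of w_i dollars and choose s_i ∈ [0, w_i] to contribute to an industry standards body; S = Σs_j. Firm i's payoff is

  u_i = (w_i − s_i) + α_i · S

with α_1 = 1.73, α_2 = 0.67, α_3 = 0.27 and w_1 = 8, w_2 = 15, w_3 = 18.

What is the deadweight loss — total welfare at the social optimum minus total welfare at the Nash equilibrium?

∂u_i/∂s_i = α_i − 1, so firm i contributes w_i if α_i > 1, else 0.
α_i > 1 for i ∈ {1}; NE contributions (8, 0, 0), S = 8.
W^NE = Σw_i − S^NE + (Σα_i)·S^NE = 41 + 1.67·8 = 54.36.
Planner: ∂(Σu_j)/∂s_i = Σα_j − 1 = 1.67 > 0, so everyone contributes w_i; S^SO = 41, W^SO = 41 + 1.67·41 = 109.47.
Deadweight loss = 55.11.

55.11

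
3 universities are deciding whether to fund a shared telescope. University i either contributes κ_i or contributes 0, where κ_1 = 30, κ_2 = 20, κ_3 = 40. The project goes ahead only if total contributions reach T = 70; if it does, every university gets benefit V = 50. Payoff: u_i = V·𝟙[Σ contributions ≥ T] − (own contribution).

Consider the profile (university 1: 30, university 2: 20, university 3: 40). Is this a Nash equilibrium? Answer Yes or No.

Total = 90 ≥ 70: provided.
University 1 (pledges 30, payoff 20): dropping to 0 → total 60, payoff 0. No gain.
University 2 (pledges 20, payoff 30): dropping to 0 → total 70, payoff 50. Profitable deviation.

No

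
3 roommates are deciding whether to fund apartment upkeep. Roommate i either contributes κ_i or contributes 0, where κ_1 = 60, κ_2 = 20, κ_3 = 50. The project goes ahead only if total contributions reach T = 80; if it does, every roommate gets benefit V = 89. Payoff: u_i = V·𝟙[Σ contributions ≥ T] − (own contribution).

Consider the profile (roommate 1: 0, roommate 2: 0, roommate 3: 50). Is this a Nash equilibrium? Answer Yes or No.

Total = 50 < 80: not provided.
Roommate 1 (pledges 0, payoff 0): pledging 60 → total 110, payoff 29. Profitable deviation.

No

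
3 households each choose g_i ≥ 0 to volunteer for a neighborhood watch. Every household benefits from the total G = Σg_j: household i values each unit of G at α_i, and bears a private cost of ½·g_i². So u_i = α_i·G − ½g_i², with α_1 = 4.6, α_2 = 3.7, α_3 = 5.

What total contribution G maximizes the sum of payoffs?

Planner FOC: ∂(Σu_j)/∂g_i = (Σα_j) − g_i = 0, so g_i^SO = Σα_j = 13.3 for every i; G^SO = 39.9.

39.9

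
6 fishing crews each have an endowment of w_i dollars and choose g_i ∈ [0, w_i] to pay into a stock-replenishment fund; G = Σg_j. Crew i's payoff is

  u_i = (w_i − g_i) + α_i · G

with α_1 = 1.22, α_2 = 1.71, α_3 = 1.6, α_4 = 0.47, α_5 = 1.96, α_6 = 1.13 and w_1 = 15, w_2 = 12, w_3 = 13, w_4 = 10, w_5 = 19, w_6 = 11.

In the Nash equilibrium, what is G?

70

∂u_i/∂g_i = α_i − 1, so crew i contributes w_i if α_i > 1, else 0.
α_i > 1 for i ∈ {1, 2, 3, 5, 6}; NE contributions (15, 12, 13, 0, 19, 11), G = 70.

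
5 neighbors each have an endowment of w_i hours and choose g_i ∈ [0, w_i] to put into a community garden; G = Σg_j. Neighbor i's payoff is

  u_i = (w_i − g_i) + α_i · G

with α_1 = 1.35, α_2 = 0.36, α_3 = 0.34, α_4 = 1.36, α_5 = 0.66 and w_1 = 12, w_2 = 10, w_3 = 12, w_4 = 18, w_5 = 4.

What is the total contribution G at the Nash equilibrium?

∂u_i/∂g_i = α_i − 1, so neighbor i contributes w_i if α_i > 1, else 0.
α_i > 1 for i ∈ {1, 4}; NE contributions (12, 0, 0, 18, 0), G = 30.

30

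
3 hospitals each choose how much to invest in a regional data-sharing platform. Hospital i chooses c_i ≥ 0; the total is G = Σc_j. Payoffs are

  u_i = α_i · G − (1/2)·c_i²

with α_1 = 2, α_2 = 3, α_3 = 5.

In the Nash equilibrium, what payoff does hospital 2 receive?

25.5

Hospital i's FOC: ∂u_i/∂c_i = α_i − c_i = 0, so c_i* = α_i.
NE contributions = (2, 3, 5); G = 10.
u_2 = α_2·G − ½·(c_2)² = 3·10 − ½·3² = 25.5.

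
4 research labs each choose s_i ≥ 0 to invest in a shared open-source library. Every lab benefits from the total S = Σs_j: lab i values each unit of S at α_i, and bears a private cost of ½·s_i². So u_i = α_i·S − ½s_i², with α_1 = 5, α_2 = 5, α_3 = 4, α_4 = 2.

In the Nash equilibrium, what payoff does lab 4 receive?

30

Lab i's FOC: ∂u_i/∂s_i = α_i − s_i = 0, so s_i* = α_i.
NE contributions = (5, 5, 4, 2); S = 16.
u_4 = α_4·S − ½·(s_4)² = 2·16 − ½·2² = 30.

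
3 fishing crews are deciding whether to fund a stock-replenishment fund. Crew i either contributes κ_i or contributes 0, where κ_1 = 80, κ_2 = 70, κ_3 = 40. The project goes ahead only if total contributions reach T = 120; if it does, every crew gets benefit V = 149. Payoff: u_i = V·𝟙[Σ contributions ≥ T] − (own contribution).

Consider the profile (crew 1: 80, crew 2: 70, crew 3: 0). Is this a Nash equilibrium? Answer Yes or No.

Yes

Total = 150 ≥ 120: provided.
Crew 1 (pledges 80, payoff 69): dropping to 0 → total 70, payoff 0. No gain.
Crew 2 (pledges 70, payoff 79): dropping to 0 → total 80, payoff 0. No gain.
Crew 3 (pledges 0, payoff 149): pledging 40 → total 190, payoff 109. No gain.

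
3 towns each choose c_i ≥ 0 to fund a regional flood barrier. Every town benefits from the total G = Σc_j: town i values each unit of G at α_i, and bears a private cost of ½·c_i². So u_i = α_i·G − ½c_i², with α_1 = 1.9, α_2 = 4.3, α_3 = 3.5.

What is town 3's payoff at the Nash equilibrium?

Town i's FOC: ∂u_i/∂c_i = α_i − c_i = 0, so c_i* = α_i.
NE contributions = (1.9, 4.3, 3.5); G = 9.7.
u_3 = α_3·G − ½·(c_3)² = 3.5·9.7 − ½·3.5² = 27.825.

27.825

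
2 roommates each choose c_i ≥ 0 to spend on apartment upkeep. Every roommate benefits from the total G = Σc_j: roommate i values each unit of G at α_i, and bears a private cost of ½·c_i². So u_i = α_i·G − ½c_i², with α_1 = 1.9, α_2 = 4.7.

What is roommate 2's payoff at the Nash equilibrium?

19.975

Roommate i's FOC: ∂u_i/∂c_i = α_i − c_i = 0, so c_i* = α_i.
NE contributions = (1.9, 4.7); G = 6.6.
u_2 = α_2·G − ½·(c_2)² = 4.7·6.6 − ½·4.7² = 19.975.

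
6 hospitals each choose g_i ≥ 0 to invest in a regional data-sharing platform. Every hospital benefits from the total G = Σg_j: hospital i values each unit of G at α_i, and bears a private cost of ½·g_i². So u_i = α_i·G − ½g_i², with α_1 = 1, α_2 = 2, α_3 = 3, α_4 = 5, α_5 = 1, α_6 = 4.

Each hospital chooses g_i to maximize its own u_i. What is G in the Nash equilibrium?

Hospital i's FOC: ∂u_i/∂g_i = α_i − g_i = 0, so g_i* = α_i.
NE contributions = (1, 2, 3, 5, 1, 4); G = 16.

16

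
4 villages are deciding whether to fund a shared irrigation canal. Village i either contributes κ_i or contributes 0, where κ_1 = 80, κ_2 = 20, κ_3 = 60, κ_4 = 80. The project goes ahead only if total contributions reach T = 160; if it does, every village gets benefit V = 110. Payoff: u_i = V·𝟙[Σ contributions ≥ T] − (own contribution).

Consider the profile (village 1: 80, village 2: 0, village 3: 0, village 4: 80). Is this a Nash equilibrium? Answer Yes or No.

Total = 160 ≥ 160: provided.
Village 1 (pledges 80, payoff 30): dropping to 0 → total 80, payoff 0. No gain.
Village 2 (pledges 0, payoff 110): pledging 20 → total 180, payoff 90. No gain.
Village 3 (pledges 0, payoff 110): pledging 60 → total 220, payoff 50. No gain.
Village 4 (pledges 80, payoff 30): dropping to 0 → total 80, payoff 0. No gain.

Yes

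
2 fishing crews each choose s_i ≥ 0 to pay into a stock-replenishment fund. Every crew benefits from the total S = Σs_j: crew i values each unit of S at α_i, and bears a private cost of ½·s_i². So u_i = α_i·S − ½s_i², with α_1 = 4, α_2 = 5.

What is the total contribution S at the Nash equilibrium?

9

Crew i's FOC: ∂u_i/∂s_i = α_i − s_i = 0, so s_i* = α_i.
NE contributions = (4, 5); S = 9.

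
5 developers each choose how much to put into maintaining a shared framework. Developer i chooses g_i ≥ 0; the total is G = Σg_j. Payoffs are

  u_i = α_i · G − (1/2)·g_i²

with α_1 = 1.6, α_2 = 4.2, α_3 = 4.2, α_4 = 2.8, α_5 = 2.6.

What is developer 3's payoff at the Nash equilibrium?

55.86

Developer i's FOC: ∂u_i/∂g_i = α_i − g_i = 0, so g_i* = α_i.
NE contributions = (1.6, 4.2, 4.2, 2.8, 2.6); G = 15.4.
u_3 = α_3·G − ½·(g_3)² = 4.2·15.4 − ½·4.2² = 55.86.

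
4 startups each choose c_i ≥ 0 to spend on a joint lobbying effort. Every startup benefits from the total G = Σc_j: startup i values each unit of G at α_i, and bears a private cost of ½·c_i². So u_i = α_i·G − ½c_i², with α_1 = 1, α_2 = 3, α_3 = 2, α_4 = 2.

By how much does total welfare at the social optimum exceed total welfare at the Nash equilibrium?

73

Startup i's FOC: ∂u_i/∂c_i = α_i − c_i = 0, so c_i* = α_i.
NE contributions = (1, 3, 2, 2); G = 8.
W^NE = (Σα)·G − ½Σα_i² = 8² − ½·18 = 55.
Planner sets c_i = Σα_j = 8 for every i, so G^SO = 4·8 = 32.
W^SO = (Σα)·G^SO − ½·4·(Σα)² = (4/2)·8² = 128.
Deadweight loss = W^SO − W^NE = 73.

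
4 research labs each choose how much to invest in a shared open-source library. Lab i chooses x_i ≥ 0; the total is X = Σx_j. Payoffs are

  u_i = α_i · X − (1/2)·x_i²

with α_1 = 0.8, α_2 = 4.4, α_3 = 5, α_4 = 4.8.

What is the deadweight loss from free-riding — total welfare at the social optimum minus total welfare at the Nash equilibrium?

259.02

Lab i's FOC: ∂u_i/∂x_i = α_i − x_i = 0, so x_i* = α_i.
NE contributions = (0.8, 4.4, 5, 4.8); X = 15.
W^NE = (Σα)·X − ½Σα_i² = 15² − ½·68.04 = 190.98.
Planner sets x_i = Σα_j = 15 for every i, so X^SO = 4·15 = 60.
W^SO = (Σα)·X^SO − ½·4·(Σα)² = (4/2)·15² = 450.
Deadweight loss = W^SO − W^NE = 259.02.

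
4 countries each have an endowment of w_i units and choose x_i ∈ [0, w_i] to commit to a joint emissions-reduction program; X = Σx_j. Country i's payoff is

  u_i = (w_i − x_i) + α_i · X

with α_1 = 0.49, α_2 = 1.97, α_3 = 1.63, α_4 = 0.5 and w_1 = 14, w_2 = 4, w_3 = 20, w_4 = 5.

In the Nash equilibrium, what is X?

24

∂u_i/∂x_i = α_i − 1, so country i contributes w_i if α_i > 1, else 0.
α_i > 1 for i ∈ {2, 3}; NE contributions (0, 4, 20, 0), X = 24.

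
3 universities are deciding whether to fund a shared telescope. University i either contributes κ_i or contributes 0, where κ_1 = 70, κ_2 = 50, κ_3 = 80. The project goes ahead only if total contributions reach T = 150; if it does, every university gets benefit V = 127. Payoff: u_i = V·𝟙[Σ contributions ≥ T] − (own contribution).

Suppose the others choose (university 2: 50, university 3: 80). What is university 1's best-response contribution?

70

Others' total = 130. Contributing 70 brings total to 200 ≥ 150: gain V − κ_1 = 57.
Best response: 70.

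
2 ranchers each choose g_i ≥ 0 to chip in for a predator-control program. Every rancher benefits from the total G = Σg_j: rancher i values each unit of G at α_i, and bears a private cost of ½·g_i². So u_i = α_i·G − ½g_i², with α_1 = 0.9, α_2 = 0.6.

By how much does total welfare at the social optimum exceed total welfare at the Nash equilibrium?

Rancher i's FOC: ∂u_i/∂g_i = α_i − g_i = 0, so g_i* = α_i.
NE contributions = (0.9, 0.6); G = 1.5.
W^NE = (Σα)·G − ½Σα_i² = 1.5² − ½·1.17 = 1.665.
Planner sets g_i = Σα_j = 1.5 for every i, so G^SO = 2·1.5 = 3.
W^SO = (Σα)·G^SO − ½·2·(Σα)² = (2/2)·1.5² = 2.25.
Deadweight loss = W^SO − W^NE = 0.585.

0.585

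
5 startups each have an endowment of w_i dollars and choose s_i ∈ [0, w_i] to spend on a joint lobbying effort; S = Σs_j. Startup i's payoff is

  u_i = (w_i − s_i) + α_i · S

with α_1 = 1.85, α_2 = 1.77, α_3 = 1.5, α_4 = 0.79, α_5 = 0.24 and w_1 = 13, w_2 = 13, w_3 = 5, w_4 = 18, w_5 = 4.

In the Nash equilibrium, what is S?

∂u_i/∂s_i = α_i − 1, so startup i contributes w_i if α_i > 1, else 0.
α_i > 1 for i ∈ {1, 2, 3}; NE contributions (13, 13, 5, 0, 0), S = 31.

31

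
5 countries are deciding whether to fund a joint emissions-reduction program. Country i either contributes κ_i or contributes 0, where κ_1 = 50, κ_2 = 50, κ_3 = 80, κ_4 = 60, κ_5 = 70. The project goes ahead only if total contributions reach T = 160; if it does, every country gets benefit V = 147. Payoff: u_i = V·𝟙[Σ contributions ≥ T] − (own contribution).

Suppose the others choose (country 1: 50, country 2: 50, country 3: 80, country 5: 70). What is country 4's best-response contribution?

0

Others' total = 250 ≥ 160; contributing adds cost 60 for no extra benefit.
Best response: 0.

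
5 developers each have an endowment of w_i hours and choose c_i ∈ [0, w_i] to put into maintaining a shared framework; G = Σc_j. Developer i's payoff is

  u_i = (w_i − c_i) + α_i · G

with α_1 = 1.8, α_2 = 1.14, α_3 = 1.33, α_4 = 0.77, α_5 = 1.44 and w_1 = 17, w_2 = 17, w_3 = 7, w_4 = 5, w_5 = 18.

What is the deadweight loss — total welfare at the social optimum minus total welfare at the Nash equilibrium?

∂u_i/∂c_i = α_i − 1, so developer i contributes w_i if α_i > 1, else 0.
α_i > 1 for i ∈ {1, 2, 3, 5}; NE contributions (17, 17, 7, 0, 18), G = 59.
W^NE = Σw_i − G^NE + (Σα_i)·G^NE = 64 + 5.48·59 = 387.32.
Planner: ∂(Σu_j)/∂c_i = Σα_j − 1 = 5.48 > 0, so everyone contributes w_i; G^SO = 64, W^SO = 64 + 5.48·64 = 414.72.
Deadweight loss = 27.4.

27.4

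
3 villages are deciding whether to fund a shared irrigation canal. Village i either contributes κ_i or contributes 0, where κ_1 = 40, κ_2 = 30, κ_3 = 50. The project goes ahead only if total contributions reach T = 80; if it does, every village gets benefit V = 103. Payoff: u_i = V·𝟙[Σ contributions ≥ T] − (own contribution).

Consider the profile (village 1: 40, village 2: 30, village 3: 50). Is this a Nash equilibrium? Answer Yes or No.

No

Total = 120 ≥ 80: provided.
Village 1 (pledges 40, payoff 63): dropping to 0 → total 80, payoff 103. Profitable deviation.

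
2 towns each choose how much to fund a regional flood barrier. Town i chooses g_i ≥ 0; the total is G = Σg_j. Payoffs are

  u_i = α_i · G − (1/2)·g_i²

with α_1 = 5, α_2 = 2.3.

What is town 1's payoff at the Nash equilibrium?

Town i's FOC: ∂u_i/∂g_i = α_i − g_i = 0, so g_i* = α_i.
NE contributions = (5, 2.3); G = 7.3.
u_1 = α_1·G − ½·(g_1)² = 5·7.3 − ½·5² = 24.

24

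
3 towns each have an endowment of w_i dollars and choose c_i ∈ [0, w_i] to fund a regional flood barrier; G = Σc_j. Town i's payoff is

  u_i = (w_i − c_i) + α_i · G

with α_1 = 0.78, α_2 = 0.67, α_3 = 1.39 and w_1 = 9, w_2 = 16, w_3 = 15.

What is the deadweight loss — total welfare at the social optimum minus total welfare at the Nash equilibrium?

∂u_i/∂c_i = α_i − 1, so town i contributes w_i if α_i > 1, else 0.
α_i > 1 for i ∈ {3}; NE contributions (0, 0, 15), G = 15.
W^NE = Σw_i − G^NE + (Σα_i)·G^NE = 40 + 1.84·15 = 67.6.
Planner: ∂(Σu_j)/∂c_i = Σα_j − 1 = 1.84 > 0, so everyone contributes w_i; G^SO = 40, W^SO = 40 + 1.84·40 = 113.6.
Deadweight loss = 46.

46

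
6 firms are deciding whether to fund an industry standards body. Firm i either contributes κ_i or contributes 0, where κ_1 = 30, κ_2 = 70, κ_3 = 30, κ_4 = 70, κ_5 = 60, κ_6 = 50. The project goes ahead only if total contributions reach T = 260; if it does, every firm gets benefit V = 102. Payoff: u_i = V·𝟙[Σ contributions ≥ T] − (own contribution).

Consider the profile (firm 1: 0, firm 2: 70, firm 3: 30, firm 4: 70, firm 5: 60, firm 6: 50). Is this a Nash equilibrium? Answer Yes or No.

Yes

Total = 280 ≥ 260: provided.
Firm 1 (pledges 0, payoff 102): pledging 30 → total 310, payoff 72. No gain.
Firm 2 (pledges 70, payoff 32): dropping to 0 → total 210, payoff 0. No gain.
Firm 3 (pledges 30, payoff 72): dropping to 0 → total 250, payoff 0. No gain.
Firm 4 (pledges 70, payoff 32): dropping to 0 → total 210, payoff 0. No gain.
Firm 5 (pledges 60, payoff 42): dropping to 0 → total 220, payoff 0. No gain.
Firm 6 (pledges 50, payoff 52): dropping to 0 → total 230, payoff 0. No gain.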